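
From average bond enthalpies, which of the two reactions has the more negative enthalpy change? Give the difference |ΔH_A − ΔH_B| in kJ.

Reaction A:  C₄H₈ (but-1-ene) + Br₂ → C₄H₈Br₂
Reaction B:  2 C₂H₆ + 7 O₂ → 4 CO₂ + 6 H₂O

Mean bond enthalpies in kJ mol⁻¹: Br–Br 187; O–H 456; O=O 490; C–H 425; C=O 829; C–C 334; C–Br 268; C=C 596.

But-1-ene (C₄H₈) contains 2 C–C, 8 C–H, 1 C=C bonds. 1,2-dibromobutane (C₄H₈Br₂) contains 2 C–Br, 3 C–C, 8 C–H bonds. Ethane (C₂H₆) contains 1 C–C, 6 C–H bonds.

Reaction B, by 2819 kJ

Reaction A:
  Bonds broken (reactants):
    Br–Br: 1 × 187 = 187
    C–C: 2 × 334 = 668
    C–H: 8 × 425 = 3400
    C=C: 1 × 596 = 596
    Σ(broken) = 4851 kJ
  Bonds formed (products):
    C–Br: 2 × 268 = 536
    C–C: 3 × 334 = 1002
    C–H: 8 × 425 = 3400
    Σ(formed) = 4938 kJ
  ΔH_A = 4851 − 4938 = −87 kJ
Reaction B:
  Bonds broken (reactants):
    C–C: 2 × 334 = 668
    C–H: 12 × 425 = 5100
    O=O: 7 × 490 = 3430
    Σ(broken) = 9198 kJ
  Bonds formed (products):
    C=O: 8 × 829 = 6632
    O–H: 12 × 456 = 5472
    Σ(formed) = 12104 kJ
  ΔH_B = 9198 − 12104 = −2906 kJ
ΔH_A − ΔH_B = +2819 kJ, so reaction B has the more negative ΔH; |ΔH_A − ΔH_B| = 2819 kJ.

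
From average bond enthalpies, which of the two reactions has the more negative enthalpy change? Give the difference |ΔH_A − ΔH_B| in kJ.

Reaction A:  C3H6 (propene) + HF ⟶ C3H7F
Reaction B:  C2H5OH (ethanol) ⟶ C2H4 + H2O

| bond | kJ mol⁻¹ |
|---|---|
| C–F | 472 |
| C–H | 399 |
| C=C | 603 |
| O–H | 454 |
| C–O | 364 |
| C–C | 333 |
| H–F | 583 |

Reaction A:
  Bonds broken (reactants):
    C–C: 1 × 333 = 333
    C–H: 6 × 399 = 2394
    C=C: 1 × 603 = 603
    H–F: 1 × 583 = 583
    Σ(broken) = 3913 kJ
  Bonds formed (products):
    C–C: 2 × 333 = 666
    C–F: 1 × 472 = 472
    C–H: 7 × 399 = 2793
    Σ(formed) = 3931 kJ
  ΔH_A = 3913 − 3931 = −18 kJ
Reaction B:
  Bonds broken (reactants):
    C–C: 1 × 333 = 333
    C–H: 5 × 399 = 1995
    C–O: 1 × 364 = 364
    O–H: 1 × 454 = 454
    Σ(broken) = 3146 kJ
  Bonds formed (products):
    C–H: 4 × 399 = 1596
    C=C: 1 × 603 = 603
    O–H: 2 × 454 = 908
    Σ(formed) = 3107 kJ
  ΔH_B = 3146 − 3107 = +39 kJ
ΔH_A − ΔH_B = −57 kJ, so reaction A has the more negative ΔH; |ΔH_A − ΔH_B| = 57 kJ.

Reaction A, by 57 kJ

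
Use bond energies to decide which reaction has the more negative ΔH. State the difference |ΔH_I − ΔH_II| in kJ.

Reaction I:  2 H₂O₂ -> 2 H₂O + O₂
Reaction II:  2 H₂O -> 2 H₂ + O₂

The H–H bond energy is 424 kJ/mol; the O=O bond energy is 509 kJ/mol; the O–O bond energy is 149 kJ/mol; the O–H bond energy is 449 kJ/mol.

Reaction I:
  Bonds broken (reactants):
    O–H: 4 × 449 = 1796
    O–O: 2 × 149 = 298
    Σ(broken) = 2094 kJ
  Bonds formed (products):
    O–H: 4 × 449 = 1796
    O=O: 1 × 509 = 509
    Σ(formed) = 2305 kJ
  ΔH_I = 2094 − 2305 = −211 kJ
Reaction II:
  Bonds broken (reactants):
    O–H: 4 × 449 = 1796
    Σ(broken) = 1796 kJ
  Bonds formed (products):
    H–H: 2 × 424 = 848
    O=O: 1 × 509 = 509
    Σ(formed) = 1357 kJ
  ΔH_II = 1796 − 1357 = +439 kJ
ΔH_I − ΔH_II = −650 kJ, so reaction I has the more negative ΔH; |ΔH_I − ΔH_II| = 650 kJ.

Reaction I, by 650 kJ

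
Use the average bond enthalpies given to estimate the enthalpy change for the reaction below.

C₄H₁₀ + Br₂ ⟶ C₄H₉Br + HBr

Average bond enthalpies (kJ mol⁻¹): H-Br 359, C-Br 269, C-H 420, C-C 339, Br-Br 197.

Bonds broken (reactants):
  Br-Br: 1 × 197 = 197
  C-C: 3 × 339 = 1017
  C-H: 10 × 420 = 4200
  Σ(broken) = 5414 kJ
Bonds formed (products):
  C-Br: 1 × 269 = 269
  C-C: 3 × 339 = 1017
  C-H: 9 × 420 = 3780
  H-Br: 1 × 359 = 359
  Σ(formed) = 5425 kJ
ΔH = Σ(broken) − Σ(formed) = 5414 − 5425 = −11 kJ

ΔH ≈ −11 kJ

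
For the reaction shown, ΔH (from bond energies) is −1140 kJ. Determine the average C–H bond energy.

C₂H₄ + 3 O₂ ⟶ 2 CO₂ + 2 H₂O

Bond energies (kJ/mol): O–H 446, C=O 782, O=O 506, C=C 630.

D(C–H) ≈ 406 kJ/mol

Let D be the C–H bond energy.
Σ(broken) = 4×D + 1×630 + 3×506 = 2148 + 4D
Σ(formed) = 4×782 + 4×446 = 4912
ΔH = Σ(broken) − Σ(formed) = (2148 + 4D) − (4912) = −2764 + 4D
Setting this equal to −1140 kJ gives 4D = 1624, so D = 406 kJ/mol.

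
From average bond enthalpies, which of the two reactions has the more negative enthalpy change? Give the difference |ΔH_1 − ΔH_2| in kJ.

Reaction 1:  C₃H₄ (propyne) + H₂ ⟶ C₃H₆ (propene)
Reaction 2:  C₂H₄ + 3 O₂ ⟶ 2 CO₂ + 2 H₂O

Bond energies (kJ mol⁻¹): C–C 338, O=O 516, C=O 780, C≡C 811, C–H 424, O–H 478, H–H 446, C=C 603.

Reaction 2, by 991 kJ

Reaction 1:
  Bonds broken (reactants):
    C≡C: 1 × 811 = 811
    C–C: 1 × 338 = 338
    C–H: 4 × 424 = 1696
    H–H: 1 × 446 = 446
    Σ(broken) = 3291 kJ
  Bonds formed (products):
    C–C: 1 × 338 = 338
    C–H: 6 × 424 = 2544
    C=C: 1 × 603 = 603
    Σ(formed) = 3485 kJ
  ΔH_1 = 3291 − 3485 = −194 kJ
Reaction 2:
  Bonds broken (reactants):
    C–H: 4 × 424 = 1696
    C=C: 1 × 603 = 603
    O=O: 3 × 516 = 1548
    Σ(broken) = 3847 kJ
  Bonds formed (products):
    C=O: 4 × 780 = 3120
    O–H: 4 × 478 = 1912
    Σ(formed) = 5032 kJ
  ΔH_2 = 3847 − 5032 = −1185 kJ
ΔH_1 − ΔH_2 = +991 kJ, so reaction 2 has the more negative ΔH; |ΔH_1 − ΔH_2| = 991 kJ.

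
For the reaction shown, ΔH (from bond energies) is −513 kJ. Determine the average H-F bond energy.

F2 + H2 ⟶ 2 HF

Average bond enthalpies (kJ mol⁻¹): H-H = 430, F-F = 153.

D(H-F) ≈ 548 kJ/mol

Let D be the H-F bond energy.
Σ(broken) = 1×153 + 1×430 = 583
Σ(formed) = 2×D = 2D
ΔH = Σ(broken) − Σ(formed) = (583) − (2D) = +583 − 2D
Setting this equal to −513 kJ gives 2D = 1096, so D = 548 kJ/mol.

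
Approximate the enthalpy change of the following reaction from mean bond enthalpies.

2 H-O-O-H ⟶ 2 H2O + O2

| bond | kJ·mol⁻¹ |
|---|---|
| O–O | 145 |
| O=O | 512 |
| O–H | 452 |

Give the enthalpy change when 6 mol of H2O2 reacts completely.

Bonds broken (reactants):
  O–H: 4 × 452 = 1808
  O–O: 2 × 145 = 290
  Σ(broken) = 2098 kJ
Bonds formed (products):
  O–H: 4 × 452 = 1808
  O=O: 1 × 512 = 512
  Σ(formed) = 2320 kJ
ΔH = Σ(broken) − Σ(formed) = 2098 − 2320 = −222 kJ
For 3× the reaction as written: 3 × (−222) = −666 kJ

ΔH = −666 kJ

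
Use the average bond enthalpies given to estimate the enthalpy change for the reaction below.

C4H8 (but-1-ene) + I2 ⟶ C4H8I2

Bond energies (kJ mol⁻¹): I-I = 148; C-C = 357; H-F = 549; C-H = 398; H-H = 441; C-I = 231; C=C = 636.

Bonds broken (reactants):
  C-C: 2 × 357 = 714
  C-H: 8 × 398 = 3184
  C=C: 1 × 636 = 636
  I-I: 1 × 148 = 148
  Σ(broken) = 4682 kJ
Bonds formed (products):
  C-C: 3 × 357 = 1071
  C-H: 8 × 398 = 3184
  C-I: 2 × 231 = 462
  Σ(formed) = 4717 kJ
ΔH = Σ(broken) − Σ(formed) = 4682 − 4717 = −35 kJ

ΔH ≈ −35 kJ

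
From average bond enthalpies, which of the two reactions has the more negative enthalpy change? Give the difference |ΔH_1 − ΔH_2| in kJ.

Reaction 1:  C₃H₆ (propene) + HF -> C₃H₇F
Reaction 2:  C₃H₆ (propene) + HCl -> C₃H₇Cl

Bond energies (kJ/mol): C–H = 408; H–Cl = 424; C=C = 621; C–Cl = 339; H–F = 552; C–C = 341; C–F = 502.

Reaction 1:
  Bonds broken (reactants):
    C–C: 1 × 341 = 341
    C–H: 6 × 408 = 2448
    C=C: 1 × 621 = 621
    H–F: 1 × 552 = 552
    Σ(broken) = 3962 kJ
  Bonds formed (products):
    C–C: 2 × 341 = 682
    C–F: 1 × 502 = 502
    C–H: 7 × 408 = 2856
    Σ(formed) = 4040 kJ
  ΔH_1 = 3962 − 4040 = −78 kJ
Reaction 2:
  Bonds broken (reactants):
    C–C: 1 × 341 = 341
    C–H: 6 × 408 = 2448
    C=C: 1 × 621 = 621
    H–Cl: 1 × 424 = 424
    Σ(broken) = 3834 kJ
  Bonds formed (products):
    C–C: 2 × 341 = 682
    C–Cl: 1 × 339 = 339
    C–H: 7 × 408 = 2856
    Σ(formed) = 3877 kJ
  ΔH_2 = 3834 − 3877 = −43 kJ
ΔH_1 − ΔH_2 = −35 kJ, so reaction 1 has the more negative ΔH; |ΔH_1 − ΔH_2| = 35 kJ.

Reaction 1, by 35 kJ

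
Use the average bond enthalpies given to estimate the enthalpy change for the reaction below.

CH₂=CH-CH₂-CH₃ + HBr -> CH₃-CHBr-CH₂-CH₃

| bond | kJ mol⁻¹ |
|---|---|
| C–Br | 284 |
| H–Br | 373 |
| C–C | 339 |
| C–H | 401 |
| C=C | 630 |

ΔH ≈ −21 kJ

Bonds broken (reactants):
  C–C: 2 × 339 = 678
  C–H: 8 × 401 = 3208
  C=C: 1 × 630 = 630
  H–Br: 1 × 373 = 373
  Σ(broken) = 4889 kJ
Bonds formed (products):
  C–Br: 1 × 284 = 284
  C–C: 3 × 339 = 1017
  C–H: 9 × 401 = 3609
  Σ(formed) = 4910 kJ
ΔH = Σ(broken) − Σ(formed) = 4889 − 4910 = −21 kJ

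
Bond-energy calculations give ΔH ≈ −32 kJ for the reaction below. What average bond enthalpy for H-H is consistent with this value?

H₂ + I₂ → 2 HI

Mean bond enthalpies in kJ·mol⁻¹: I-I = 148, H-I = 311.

D(H-H) ≈ 442 kJ/mol

Let D be the H-H bond energy.
Σ(broken) = 1×D + 1×148 = 148 + D
Σ(formed) = 2×311 = 622
ΔH = Σ(broken) − Σ(formed) = (148 + D) − (622) = −474 + D
Setting this equal to −32 kJ gives D = 442 kJ/mol.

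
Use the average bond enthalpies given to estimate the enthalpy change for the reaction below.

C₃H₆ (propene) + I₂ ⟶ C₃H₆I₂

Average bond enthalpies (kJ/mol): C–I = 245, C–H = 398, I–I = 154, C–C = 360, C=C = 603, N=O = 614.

Bonds broken (reactants):
  C–C: 1 × 360 = 360
  C–H: 6 × 398 = 2388
  C=C: 1 × 603 = 603
  I–I: 1 × 154 = 154
  Σ(broken) = 3505 kJ
Bonds formed (products):
  C–C: 2 × 360 = 720
  C–H: 6 × 398 = 2388
  C–I: 2 × 245 = 490
  Σ(formed) = 3598 kJ
ΔH = Σ(broken) − Σ(formed) = 3505 − 3598 = −93 kJ

ΔH ≈ −93 kJ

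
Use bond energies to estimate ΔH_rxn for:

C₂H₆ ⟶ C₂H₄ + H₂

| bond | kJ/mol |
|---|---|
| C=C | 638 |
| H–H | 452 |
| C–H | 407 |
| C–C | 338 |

ΔH ≈ +62 kJ

Bonds broken (reactants):
  C–C: 1 × 338 = 338
  C–H: 6 × 407 = 2442
  Σ(broken) = 2780 kJ
Bonds formed (products):
  C–H: 4 × 407 = 1628
  C=C: 1 × 638 = 638
  H–H: 1 × 452 = 452
  Σ(formed) = 2718 kJ
ΔH = Σ(broken) − Σ(formed) = 2780 − 2718 = +62 kJ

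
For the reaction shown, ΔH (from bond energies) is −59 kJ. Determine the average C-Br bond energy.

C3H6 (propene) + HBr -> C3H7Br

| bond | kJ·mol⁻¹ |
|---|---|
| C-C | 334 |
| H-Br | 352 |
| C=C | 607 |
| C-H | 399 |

D(C-Br) ≈ 285 kJ/mol

Let D be the C-Br bond energy.
Σ(broken) = 1×334 + 6×399 + 1×607 + 1×352 = 3687
Σ(formed) = 1×D + 2×334 + 7×399 = 3461 + D
ΔH = Σ(broken) − Σ(formed) = (3687) − (3461 + D) = +226 − D
Setting this equal to −59 kJ gives D = 285 kJ/mol.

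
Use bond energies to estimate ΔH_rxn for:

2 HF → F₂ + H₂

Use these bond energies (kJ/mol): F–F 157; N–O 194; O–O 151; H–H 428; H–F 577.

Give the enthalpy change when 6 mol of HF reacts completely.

Bonds broken (reactants):
  H–F: 2 × 577 = 1154
  Σ(broken) = 1154 kJ
Bonds formed (products):
  F–F: 1 × 157 = 157
  H–H: 1 × 428 = 428
  Σ(formed) = 585 kJ
ΔH = Σ(broken) − Σ(formed) = 1154 − 585 = +569 kJ
For 3× the reaction as written: 3 × (+569) = +1707 kJ

ΔH = +1707 kJ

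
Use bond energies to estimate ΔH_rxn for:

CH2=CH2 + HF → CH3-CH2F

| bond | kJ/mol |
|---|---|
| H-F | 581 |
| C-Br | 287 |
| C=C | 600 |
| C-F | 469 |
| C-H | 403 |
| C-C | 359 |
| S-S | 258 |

Bonds broken (reactants):
  C-H: 4 × 403 = 1612
  C=C: 1 × 600 = 600
  H-F: 1 × 581 = 581
  Σ(broken) = 2793 kJ
Bonds formed (products):
  C-C: 1 × 359 = 359
  C-F: 1 × 469 = 469
  C-H: 5 × 403 = 2015
  Σ(formed) = 2843 kJ
ΔH = Σ(broken) − Σ(formed) = 2793 − 2843 = −50 kJ

ΔH ≈ −50 kJ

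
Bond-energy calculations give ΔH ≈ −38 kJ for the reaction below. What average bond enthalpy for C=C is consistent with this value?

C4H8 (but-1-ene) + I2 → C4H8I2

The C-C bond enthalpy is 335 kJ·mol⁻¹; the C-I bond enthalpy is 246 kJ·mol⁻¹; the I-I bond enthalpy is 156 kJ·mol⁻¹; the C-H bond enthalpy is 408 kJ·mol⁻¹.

Let D be the C=C bond energy.
Σ(broken) = 2×335 + 8×408 + 1×D + 1×156 = 4090 + D
Σ(formed) = 3×335 + 8×408 + 2×246 = 4761
ΔH = Σ(broken) − Σ(formed) = (4090 + D) − (4761) = −671 + D
Setting this equal to −38 kJ gives D = 633 kJ/mol.

D(C=C) ≈ 633 kJ/mol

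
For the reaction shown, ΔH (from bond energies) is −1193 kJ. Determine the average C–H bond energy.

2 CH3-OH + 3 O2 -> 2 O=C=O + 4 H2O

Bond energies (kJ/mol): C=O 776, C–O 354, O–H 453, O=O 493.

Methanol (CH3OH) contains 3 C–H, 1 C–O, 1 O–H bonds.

D(C–H) ≈ 407 kJ/mol

Let D be the C–H bond energy.
Σ(broken) = 6×D + 2×354 + 2×453 + 3×493 = 3093 + 6D
Σ(formed) = 4×776 + 8×453 = 6728
ΔH = Σ(broken) − Σ(formed) = (3093 + 6D) − (6728) = −3635 + 6D
Setting this equal to −1193 kJ gives 6D = 2442, so D = 407 kJ/mol.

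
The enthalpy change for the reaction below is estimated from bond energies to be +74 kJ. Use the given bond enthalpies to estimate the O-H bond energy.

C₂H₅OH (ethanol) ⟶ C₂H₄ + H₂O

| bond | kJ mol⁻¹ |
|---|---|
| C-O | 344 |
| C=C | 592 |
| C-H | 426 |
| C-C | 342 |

Let D be the O-H bond energy.
Σ(broken) = 1×342 + 5×426 + 1×344 + 1×D = 2816 + D
Σ(formed) = 4×426 + 1×592 + 2×D = 2296 + 2D
ΔH = Σ(broken) − Σ(formed) = (2816 + D) − (2296 + 2D) = +520 − D
Setting this equal to +74 kJ gives D = 446 kJ/mol.

D(O-H) ≈ 446 kJ/mol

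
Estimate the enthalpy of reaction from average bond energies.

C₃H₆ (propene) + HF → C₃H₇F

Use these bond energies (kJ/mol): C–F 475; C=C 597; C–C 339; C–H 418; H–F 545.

ΔH ≈ −90 kJ

Bonds broken (reactants):
  C–C: 1 × 339 = 339
  C–H: 6 × 418 = 2508
  C=C: 1 × 597 = 597
  H–F: 1 × 545 = 545
  Σ(broken) = 3989 kJ
Bonds formed (products):
  C–C: 2 × 339 = 678
  C–F: 1 × 475 = 475
  C–H: 7 × 418 = 2926
  Σ(formed) = 4079 kJ
ΔH = Σ(broken) − Σ(formed) = 3989 − 4079 = −90 kJ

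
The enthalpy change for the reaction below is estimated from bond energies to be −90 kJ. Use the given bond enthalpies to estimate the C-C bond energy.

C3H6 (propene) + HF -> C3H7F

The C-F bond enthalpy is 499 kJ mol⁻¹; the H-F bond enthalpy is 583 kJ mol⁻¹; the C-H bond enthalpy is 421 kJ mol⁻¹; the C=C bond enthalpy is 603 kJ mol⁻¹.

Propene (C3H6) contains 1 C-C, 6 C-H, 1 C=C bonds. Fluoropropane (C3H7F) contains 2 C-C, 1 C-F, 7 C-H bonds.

Let D be the C-C bond energy.
Σ(broken) = 1×D + 6×421 + 1×603 + 1×583 = 3712 + D
Σ(formed) = 2×D + 1×499 + 7×421 = 3446 + 2D
ΔH = Σ(broken) − Σ(formed) = (3712 + D) − (3446 + 2D) = +266 − D
Setting this equal to −90 kJ gives D = 356 kJ/mol.

D(C-C) ≈ 356 kJ/mol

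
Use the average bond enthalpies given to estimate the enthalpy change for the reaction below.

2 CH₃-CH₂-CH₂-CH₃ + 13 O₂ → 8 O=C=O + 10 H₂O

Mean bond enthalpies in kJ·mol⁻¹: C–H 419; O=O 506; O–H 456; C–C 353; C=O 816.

ΔH ≈ −5100 kJ

Bonds broken (reactants):
  C–C: 6 × 353 = 2118
  C–H: 20 × 419 = 8380
  O=O: 13 × 506 = 6578
  Σ(broken) = 17076 kJ
Bonds formed (products):
  C=O: 16 × 816 = 13056
  O–H: 20 × 456 = 9120
  Σ(formed) = 22176 kJ
ΔH = Σ(broken) − Σ(formed) = 17076 − 22176 = −5100 kJ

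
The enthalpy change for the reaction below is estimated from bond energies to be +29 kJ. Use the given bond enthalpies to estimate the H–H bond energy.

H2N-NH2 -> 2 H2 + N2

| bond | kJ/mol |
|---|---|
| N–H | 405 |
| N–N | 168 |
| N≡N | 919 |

D(H–H) ≈ 420 kJ/mol

Let D be the H–H bond energy.
Σ(broken) = 4×405 + 1×168 = 1788
Σ(formed) = 2×D + 1×919 = 919 + 2D
ΔH = Σ(broken) − Σ(formed) = (1788) − (919 + 2D) = +869 − 2D
Setting this equal to +29 kJ gives 2D = 840, so D = 420 kJ/mol.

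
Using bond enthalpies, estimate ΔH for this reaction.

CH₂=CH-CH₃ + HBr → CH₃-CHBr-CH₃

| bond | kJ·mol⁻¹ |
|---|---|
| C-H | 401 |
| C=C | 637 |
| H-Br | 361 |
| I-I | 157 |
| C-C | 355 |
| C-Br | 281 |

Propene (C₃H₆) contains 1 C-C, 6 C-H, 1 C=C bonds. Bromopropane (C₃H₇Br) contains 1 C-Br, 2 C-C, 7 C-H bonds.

ΔH ≈ −39 kJ

Bonds broken (reactants):
  C-C: 1 × 355 = 355
  C-H: 6 × 401 = 2406
  C=C: 1 × 637 = 637
  H-Br: 1 × 361 = 361
  Σ(broken) = 3759 kJ
Bonds formed (products):
  C-Br: 1 × 281 = 281
  C-C: 2 × 355 = 710
  C-H: 7 × 401 = 2807
  Σ(formed) = 3798 kJ
ΔH = Σ(broken) − Σ(formed) = 3759 − 3798 = −39 kJ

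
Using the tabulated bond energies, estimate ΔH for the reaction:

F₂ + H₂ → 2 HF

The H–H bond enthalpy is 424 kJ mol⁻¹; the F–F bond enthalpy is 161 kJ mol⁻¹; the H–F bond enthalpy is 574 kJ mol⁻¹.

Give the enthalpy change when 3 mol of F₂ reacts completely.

ΔH = −1689 kJ

Bonds broken (reactants):
  F–F: 1 × 161 = 161
  H–H: 1 × 424 = 424
  Σ(broken) = 585 kJ
Bonds formed (products):
  H–F: 2 × 574 = 1148
  Σ(formed) = 1148 kJ
ΔH = Σ(broken) − Σ(formed) = 585 − 1148 = −563 kJ
For 3× the reaction as written: 3 × (−563) = −1689 kJ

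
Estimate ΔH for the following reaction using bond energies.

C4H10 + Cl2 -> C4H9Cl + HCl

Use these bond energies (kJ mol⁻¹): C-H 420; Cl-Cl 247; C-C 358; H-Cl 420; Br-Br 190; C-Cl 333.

ΔH ≈ −86 kJ

Bonds broken (reactants):
  C-C: 3 × 358 = 1074
  C-H: 10 × 420 = 4200
  Cl-Cl: 1 × 247 = 247
  Σ(broken) = 5521 kJ
Bonds formed (products):
  C-C: 3 × 358 = 1074
  C-Cl: 1 × 333 = 333
  C-H: 9 × 420 = 3780
  H-Cl: 1 × 420 = 420
  Σ(formed) = 5607 kJ
ΔH = Σ(broken) − Σ(formed) = 5521 − 5607 = −86 kJ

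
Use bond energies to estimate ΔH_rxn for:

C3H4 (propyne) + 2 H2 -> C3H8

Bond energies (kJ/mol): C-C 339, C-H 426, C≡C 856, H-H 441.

ΔH ≈ −305 kJ

Bonds broken (reactants):
  C≡C: 1 × 856 = 856
  C-C: 1 × 339 = 339
  C-H: 4 × 426 = 1704
  H-H: 2 × 441 = 882
  Σ(broken) = 3781 kJ
Bonds formed (products):
  C-C: 2 × 339 = 678
  C-H: 8 × 426 = 3408
  Σ(formed) = 4086 kJ
ΔH = Σ(broken) − Σ(formed) = 3781 − 4086 = −305 kJ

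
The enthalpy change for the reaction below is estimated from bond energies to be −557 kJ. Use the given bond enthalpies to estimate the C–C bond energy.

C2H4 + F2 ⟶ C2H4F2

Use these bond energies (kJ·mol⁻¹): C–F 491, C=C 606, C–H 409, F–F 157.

Let D be the C–C bond energy.
Σ(broken) = 4×409 + 1×606 + 1×157 = 2399
Σ(formed) = 1×D + 2×491 + 4×409 = 2618 + D
ΔH = Σ(broken) − Σ(formed) = (2399) − (2618 + D) = −219 − D
Setting this equal to −557 kJ gives D = 338 kJ/mol.

D(C–C) ≈ 338 kJ/mol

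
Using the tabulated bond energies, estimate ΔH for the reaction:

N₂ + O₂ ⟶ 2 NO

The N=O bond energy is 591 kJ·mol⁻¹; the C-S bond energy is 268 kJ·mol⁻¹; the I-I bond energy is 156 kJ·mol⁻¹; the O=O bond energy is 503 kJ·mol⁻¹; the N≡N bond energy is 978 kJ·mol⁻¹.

ΔH ≈ +299 kJ

Bonds broken (reactants):
  N≡N: 1 × 978 = 978
  O=O: 1 × 503 = 503
  Σ(broken) = 1481 kJ
Bonds formed (products):
  N=O: 2 × 591 = 1182
  Σ(formed) = 1182 kJ
ΔH = Σ(broken) − Σ(formed) = 1481 − 1182 = +299 kJ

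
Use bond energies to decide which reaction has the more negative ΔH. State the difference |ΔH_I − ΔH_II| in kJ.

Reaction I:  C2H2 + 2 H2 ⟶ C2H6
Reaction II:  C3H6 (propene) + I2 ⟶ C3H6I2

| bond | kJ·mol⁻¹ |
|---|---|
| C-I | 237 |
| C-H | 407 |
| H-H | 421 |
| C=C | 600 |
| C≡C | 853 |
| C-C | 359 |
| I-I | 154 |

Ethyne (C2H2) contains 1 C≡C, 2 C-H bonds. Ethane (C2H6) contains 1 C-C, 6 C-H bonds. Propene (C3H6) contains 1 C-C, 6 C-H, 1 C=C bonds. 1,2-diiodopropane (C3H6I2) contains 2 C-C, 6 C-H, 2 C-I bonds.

Reaction I:
  Bonds broken (reactants):
    C≡C: 1 × 853 = 853
    C-H: 2 × 407 = 814
    H-H: 2 × 421 = 842
    Σ(broken) = 2509 kJ
  Bonds formed (products):
    C-C: 1 × 359 = 359
    C-H: 6 × 407 = 2442
    Σ(formed) = 2801 kJ
  ΔH_I = 2509 − 2801 = −292 kJ
Reaction II:
  Bonds broken (reactants):
    C-C: 1 × 359 = 359
    C-H: 6 × 407 = 2442
    C=C: 1 × 600 = 600
    I-I: 1 × 154 = 154
    Σ(broken) = 3555 kJ
  Bonds formed (products):
    C-C: 2 × 359 = 718
    C-H: 6 × 407 = 2442
    C-I: 2 × 237 = 474
    Σ(formed) = 3634 kJ
  ΔH_II = 3555 − 3634 = −79 kJ
ΔH_I − ΔH_II = −213 kJ, so reaction I has the more negative ΔH; |ΔH_I − ΔH_II| = 213 kJ.

Reaction I, by 213 kJ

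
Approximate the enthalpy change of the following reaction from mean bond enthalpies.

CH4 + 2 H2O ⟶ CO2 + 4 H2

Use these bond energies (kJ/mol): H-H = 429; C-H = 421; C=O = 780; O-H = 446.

ΔH ≈ +192 kJ

Bonds broken (reactants):
  C-H: 4 × 421 = 1684
  O-H: 4 × 446 = 1784
  Σ(broken) = 3468 kJ
Bonds formed (products):
  C=O: 2 × 780 = 1560
  H-H: 4 × 429 = 1716
  Σ(formed) = 3276 kJ
ΔH = Σ(broken) − Σ(formed) = 3468 − 3276 = +192 kJ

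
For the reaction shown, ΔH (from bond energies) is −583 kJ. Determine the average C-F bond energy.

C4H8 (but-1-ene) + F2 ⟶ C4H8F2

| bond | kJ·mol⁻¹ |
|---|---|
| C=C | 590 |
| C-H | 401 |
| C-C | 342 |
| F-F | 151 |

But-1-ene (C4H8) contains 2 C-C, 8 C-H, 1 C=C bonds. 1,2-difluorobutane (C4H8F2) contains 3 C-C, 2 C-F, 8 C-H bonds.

D(C-F) ≈ 491 kJ/mol

Let D be the C-F bond energy.
Σ(broken) = 2×342 + 8×401 + 1×590 + 1×151 = 4633
Σ(formed) = 3×342 + 2×D + 8×401 = 4234 + 2D
ΔH = Σ(broken) − Σ(formed) = (4633) − (4234 + 2D) = +399 − 2D
Setting this equal to −583 kJ gives 2D = 982, so D = 491 kJ/mol.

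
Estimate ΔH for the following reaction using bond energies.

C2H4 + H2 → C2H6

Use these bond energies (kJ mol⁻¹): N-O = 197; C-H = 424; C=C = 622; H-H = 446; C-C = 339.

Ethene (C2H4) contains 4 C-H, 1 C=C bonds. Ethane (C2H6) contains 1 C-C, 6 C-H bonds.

Bonds broken (reactants):
  C-H: 4 × 424 = 1696
  C=C: 1 × 622 = 622
  H-H: 1 × 446 = 446
  Σ(broken) = 2764 kJ
Bonds formed (products):
  C-C: 1 × 339 = 339
  C-H: 6 × 424 = 2544
  Σ(formed) = 2883 kJ
ΔH = Σ(broken) − Σ(formed) = 2764 − 2883 = −119 kJ

ΔH ≈ −119 kJ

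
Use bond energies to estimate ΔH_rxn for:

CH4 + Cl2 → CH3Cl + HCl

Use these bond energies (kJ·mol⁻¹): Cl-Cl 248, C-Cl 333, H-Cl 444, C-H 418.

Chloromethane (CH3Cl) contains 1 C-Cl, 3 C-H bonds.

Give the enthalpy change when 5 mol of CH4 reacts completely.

ΔH = −555 kJ

Bonds broken (reactants):
  C-H: 4 × 418 = 1672
  Cl-Cl: 1 × 248 = 248
  Σ(broken) = 1920 kJ
Bonds formed (products):
  C-Cl: 1 × 333 = 333
  C-H: 3 × 418 = 1254
  H-Cl: 1 × 444 = 444
  Σ(formed) = 2031 kJ
ΔH = Σ(broken) − Σ(formed) = 1920 − 2031 = −111 kJ
For 5× the reaction as written: 5 × (−111) = −555 kJ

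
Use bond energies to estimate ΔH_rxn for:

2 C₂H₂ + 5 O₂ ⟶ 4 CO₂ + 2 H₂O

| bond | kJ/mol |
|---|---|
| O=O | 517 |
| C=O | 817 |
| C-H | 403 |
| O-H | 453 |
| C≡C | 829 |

Bonds broken (reactants):
  C≡C: 2 × 829 = 1658
  C-H: 4 × 403 = 1612
  O=O: 5 × 517 = 2585
  Σ(broken) = 5855 kJ
Bonds formed (products):
  C=O: 8 × 817 = 6536
  O-H: 4 × 453 = 1812
  Σ(formed) = 8348 kJ
ΔH = Σ(broken) − Σ(formed) = 5855 − 8348 = −2493 kJ

ΔH ≈ −2493 kJ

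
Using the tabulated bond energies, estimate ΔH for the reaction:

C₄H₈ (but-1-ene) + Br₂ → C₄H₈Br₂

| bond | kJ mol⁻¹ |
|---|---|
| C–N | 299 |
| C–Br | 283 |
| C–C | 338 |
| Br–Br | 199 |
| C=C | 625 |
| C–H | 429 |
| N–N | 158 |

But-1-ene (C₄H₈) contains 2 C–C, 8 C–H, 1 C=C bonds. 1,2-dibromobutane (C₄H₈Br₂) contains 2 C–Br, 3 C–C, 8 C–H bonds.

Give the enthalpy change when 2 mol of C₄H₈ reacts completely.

Bonds broken (reactants):
  Br–Br: 1 × 199 = 199
  C–C: 2 × 338 = 676
  C–H: 8 × 429 = 3432
  C=C: 1 × 625 = 625
  Σ(broken) = 4932 kJ
Bonds formed (products):
  C–Br: 2 × 283 = 566
  C–C: 3 × 338 = 1014
  C–H: 8 × 429 = 3432
  Σ(formed) = 5012 kJ
ΔH = Σ(broken) − Σ(formed) = 4932 − 5012 = −80 kJ
For 2× the reaction as written: 2 × (−80) = −160 kJ

ΔH = −160 kJ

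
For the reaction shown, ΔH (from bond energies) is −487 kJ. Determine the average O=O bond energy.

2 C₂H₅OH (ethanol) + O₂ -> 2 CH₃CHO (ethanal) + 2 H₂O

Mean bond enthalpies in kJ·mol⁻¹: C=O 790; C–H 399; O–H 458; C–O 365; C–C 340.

Let D be the O=O bond energy.
Σ(broken) = 2×340 + 10×399 + 2×365 + 2×458 + 1×D = 6316 + D
Σ(formed) = 2×340 + 8×399 + 2×790 + 4×458 = 7284
ΔH = Σ(broken) − Σ(formed) = (6316 + D) − (7284) = −968 + D
Setting this equal to −487 kJ gives D = 481 kJ/mol.

D(O=O) ≈ 481 kJ/mol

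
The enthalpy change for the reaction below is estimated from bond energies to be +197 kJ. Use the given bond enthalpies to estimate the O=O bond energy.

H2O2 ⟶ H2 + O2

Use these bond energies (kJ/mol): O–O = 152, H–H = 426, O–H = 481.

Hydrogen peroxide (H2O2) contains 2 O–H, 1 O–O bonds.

D(O=O) ≈ 491 kJ/mol

Let D be the O=O bond energy.
Σ(broken) = 2×481 + 1×152 = 1114
Σ(formed) = 1×426 + 1×D = 426 + D
ΔH = Σ(broken) − Σ(formed) = (1114) − (426 + D) = +688 − D
Setting this equal to +197 kJ gives D = 491 kJ/mol.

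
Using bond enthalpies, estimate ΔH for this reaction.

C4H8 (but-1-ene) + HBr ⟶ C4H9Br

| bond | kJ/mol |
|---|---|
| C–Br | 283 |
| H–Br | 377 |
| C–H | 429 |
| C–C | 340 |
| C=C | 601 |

ΔH ≈ −74 kJ

Bonds broken (reactants):
  C–C: 2 × 340 = 680
  C–H: 8 × 429 = 3432
  C=C: 1 × 601 = 601
  H–Br: 1 × 377 = 377
  Σ(broken) = 5090 kJ
Bonds formed (products):
  C–Br: 1 × 283 = 283
  C–C: 3 × 340 = 1020
  C–H: 9 × 429 = 3861
  Σ(formed) = 5164 kJ
ΔH = Σ(broken) − Σ(formed) = 5090 − 5164 = −74 kJ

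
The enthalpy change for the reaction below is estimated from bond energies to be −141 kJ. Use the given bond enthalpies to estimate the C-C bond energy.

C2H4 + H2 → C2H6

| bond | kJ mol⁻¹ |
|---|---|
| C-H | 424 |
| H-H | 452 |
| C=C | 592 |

D(C-C) ≈ 337 kJ/mol

Let D be the C-C bond energy.
Σ(broken) = 4×424 + 1×592 + 1×452 = 2740
Σ(formed) = 1×D + 6×424 = 2544 + D
ΔH = Σ(broken) − Σ(formed) = (2740) − (2544 + D) = +196 − D
Setting this equal to −141 kJ gives D = 337 kJ/mol.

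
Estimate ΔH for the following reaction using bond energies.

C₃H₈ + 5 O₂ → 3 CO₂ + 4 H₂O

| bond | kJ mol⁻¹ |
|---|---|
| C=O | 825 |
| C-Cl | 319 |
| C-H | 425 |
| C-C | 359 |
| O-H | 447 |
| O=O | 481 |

ΔH ≈ −2003 kJ

Bonds broken (reactants):
  C-C: 2 × 359 = 718
  C-H: 8 × 425 = 3400
  O=O: 5 × 481 = 2405
  Σ(broken) = 6523 kJ
Bonds formed (products):
  C=O: 6 × 825 = 4950
  O-H: 8 × 447 = 3576
  Σ(formed) = 8526 kJ
ΔH = Σ(broken) − Σ(formed) = 6523 − 8526 = −2003 kJ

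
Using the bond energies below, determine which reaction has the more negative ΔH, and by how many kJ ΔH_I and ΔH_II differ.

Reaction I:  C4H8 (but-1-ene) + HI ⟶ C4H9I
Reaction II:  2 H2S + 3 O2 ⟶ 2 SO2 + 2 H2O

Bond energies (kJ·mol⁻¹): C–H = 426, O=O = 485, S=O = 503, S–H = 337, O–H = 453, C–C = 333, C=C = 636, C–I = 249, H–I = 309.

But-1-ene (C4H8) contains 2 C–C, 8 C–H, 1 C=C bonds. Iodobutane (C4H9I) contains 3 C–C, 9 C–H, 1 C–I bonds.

Reaction II, by 958 kJ

Reaction I:
  Bonds broken (reactants):
    C–C: 2 × 333 = 666
    C–H: 8 × 426 = 3408
    C=C: 1 × 636 = 636
    H–I: 1 × 309 = 309
    Σ(broken) = 5019 kJ
  Bonds formed (products):
    C–C: 3 × 333 = 999
    C–H: 9 × 426 = 3834
    C–I: 1 × 249 = 249
    Σ(formed) = 5082 kJ
  ΔH_I = 5019 − 5082 = −63 kJ
Reaction II:
  Bonds broken (reactants):
    O=O: 3 × 485 = 1455
    S–H: 4 × 337 = 1348
    Σ(broken) = 2803 kJ
  Bonds formed (products):
    O–H: 4 × 453 = 1812
    S=O: 4 × 503 = 2012
    Σ(formed) = 3824 kJ
  ΔH_II = 2803 − 3824 = −1021 kJ
ΔH_I − ΔH_II = +958 kJ, so reaction II has the more negative ΔH; |ΔH_I − ΔH_II| = 958 kJ.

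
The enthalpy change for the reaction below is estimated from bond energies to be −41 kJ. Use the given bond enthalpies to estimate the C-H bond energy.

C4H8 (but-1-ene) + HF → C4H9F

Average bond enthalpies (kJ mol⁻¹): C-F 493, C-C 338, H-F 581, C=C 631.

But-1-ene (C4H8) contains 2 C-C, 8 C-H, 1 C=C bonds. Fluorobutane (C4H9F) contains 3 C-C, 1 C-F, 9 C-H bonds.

D(C-H) ≈ 422 kJ/mol

Let D be the C-H bond energy.
Σ(broken) = 2×338 + 8×D + 1×631 + 1×581 = 1888 + 8D
Σ(formed) = 3×338 + 1×493 + 9×D = 1507 + 9D
ΔH = Σ(broken) − Σ(formed) = (1888 + 8D) − (1507 + 9D) = +381 − D
Setting this equal to −41 kJ gives D = 422 kJ/mol.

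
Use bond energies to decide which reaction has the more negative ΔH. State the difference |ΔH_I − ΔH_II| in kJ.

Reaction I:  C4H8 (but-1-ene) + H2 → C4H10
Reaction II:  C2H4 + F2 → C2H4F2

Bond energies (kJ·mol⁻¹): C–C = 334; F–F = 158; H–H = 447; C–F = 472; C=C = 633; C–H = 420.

Reaction I:
  Bonds broken (reactants):
    C–C: 2 × 334 = 668
    C–H: 8 × 420 = 3360
    C=C: 1 × 633 = 633
    H–H: 1 × 447 = 447
    Σ(broken) = 5108 kJ
  Bonds formed (products):
    C–C: 3 × 334 = 1002
    C–H: 10 × 420 = 4200
    Σ(formed) = 5202 kJ
  ΔH_I = 5108 − 5202 = −94 kJ
Reaction II:
  Bonds broken (reactants):
    C–H: 4 × 420 = 1680
    C=C: 1 × 633 = 633
    F–F: 1 × 158 = 158
    Σ(broken) = 2471 kJ
  Bonds formed (products):
    C–C: 1 × 334 = 334
    C–F: 2 × 472 = 944
    C–H: 4 × 420 = 1680
    Σ(formed) = 2958 kJ
  ΔH_II = 2471 − 2958 = −487 kJ
ΔH_I − ΔH_II = +393 kJ, so reaction II has the more negative ΔH; |ΔH_I − ΔH_II| = 393 kJ.

Reaction II, by 393 kJ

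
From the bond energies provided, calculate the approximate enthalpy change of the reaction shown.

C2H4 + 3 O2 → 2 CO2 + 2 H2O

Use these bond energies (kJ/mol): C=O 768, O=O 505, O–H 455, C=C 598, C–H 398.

Bonds broken (reactants):
  C–H: 4 × 398 = 1592
  C=C: 1 × 598 = 598
  O=O: 3 × 505 = 1515
  Σ(broken) = 3705 kJ
Bonds formed (products):
  C=O: 4 × 768 = 3072
  O–H: 4 × 455 = 1820
  Σ(formed) = 4892 kJ
ΔH = Σ(broken) − Σ(formed) = 3705 − 4892 = −1187 kJ

ΔH ≈ −1187 kJ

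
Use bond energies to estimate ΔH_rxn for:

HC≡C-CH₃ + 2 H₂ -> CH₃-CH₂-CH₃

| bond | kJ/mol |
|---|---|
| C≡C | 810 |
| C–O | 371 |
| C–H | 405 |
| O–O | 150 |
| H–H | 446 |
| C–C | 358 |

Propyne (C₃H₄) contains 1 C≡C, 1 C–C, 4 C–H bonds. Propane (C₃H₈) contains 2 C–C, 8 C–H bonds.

Bonds broken (reactants):
  C≡C: 1 × 810 = 810
  C–C: 1 × 358 = 358
  C–H: 4 × 405 = 1620
  H–H: 2 × 446 = 892
  Σ(broken) = 3680 kJ
Bonds formed (products):
  C–C: 2 × 358 = 716
  C–H: 8 × 405 = 3240
  Σ(formed) = 3956 kJ
ΔH = Σ(broken) − Σ(formed) = 3680 − 3956 = −276 kJ

ΔH ≈ −276 kJ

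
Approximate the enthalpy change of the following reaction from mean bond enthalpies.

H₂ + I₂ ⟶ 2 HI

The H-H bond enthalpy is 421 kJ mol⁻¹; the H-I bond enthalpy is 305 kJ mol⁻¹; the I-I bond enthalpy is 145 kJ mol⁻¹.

Bonds broken (reactants):
  H-H: 1 × 421 = 421
  I-I: 1 × 145 = 145
  Σ(broken) = 566 kJ
Bonds formed (products):
  H-I: 2 × 305 = 610
  Σ(formed) = 610 kJ
ΔH = Σ(broken) − Σ(formed) = 566 − 610 = −44 kJ

ΔH ≈ −44 kJ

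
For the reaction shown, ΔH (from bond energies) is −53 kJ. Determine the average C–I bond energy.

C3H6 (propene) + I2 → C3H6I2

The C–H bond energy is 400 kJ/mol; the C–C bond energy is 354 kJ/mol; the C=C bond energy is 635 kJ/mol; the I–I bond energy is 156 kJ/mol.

Let D be the C–I bond energy.
Σ(broken) = 1×354 + 6×400 + 1×635 + 1×156 = 3545
Σ(formed) = 2×354 + 6×400 + 2×D = 3108 + 2D
ΔH = Σ(broken) − Σ(formed) = (3545) − (3108 + 2D) = +437 − 2D
Setting this equal to −53 kJ gives 2D = 490, so D = 245 kJ/mol.

D(C–I) ≈ 245 kJ/mol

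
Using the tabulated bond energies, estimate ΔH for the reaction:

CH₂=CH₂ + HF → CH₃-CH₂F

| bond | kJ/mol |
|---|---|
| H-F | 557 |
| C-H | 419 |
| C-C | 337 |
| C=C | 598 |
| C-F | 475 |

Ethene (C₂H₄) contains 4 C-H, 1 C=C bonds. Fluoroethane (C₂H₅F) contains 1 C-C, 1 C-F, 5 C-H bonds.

Bonds broken (reactants):
  C-H: 4 × 419 = 1676
  C=C: 1 × 598 = 598
  H-F: 1 × 557 = 557
  Σ(broken) = 2831 kJ
Bonds formed (products):
  C-C: 1 × 337 = 337
  C-F: 1 × 475 = 475
  C-H: 5 × 419 = 2095
  Σ(formed) = 2907 kJ
ΔH = Σ(broken) − Σ(formed) = 2831 − 2907 = −76 kJ

ΔH ≈ −76 kJ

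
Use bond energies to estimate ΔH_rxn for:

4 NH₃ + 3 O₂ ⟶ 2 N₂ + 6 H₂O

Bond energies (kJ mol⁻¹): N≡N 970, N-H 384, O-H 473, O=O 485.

Bonds broken (reactants):
  N-H: 12 × 384 = 4608
  O=O: 3 × 485 = 1455
  Σ(broken) = 6063 kJ
Bonds formed (products):
  N≡N: 2 × 970 = 1940
  O-H: 12 × 473 = 5676
  Σ(formed) = 7616 kJ
ΔH = Σ(broken) − Σ(formed) = 6063 − 7616 = −1553 kJ

ΔH ≈ −1553 kJ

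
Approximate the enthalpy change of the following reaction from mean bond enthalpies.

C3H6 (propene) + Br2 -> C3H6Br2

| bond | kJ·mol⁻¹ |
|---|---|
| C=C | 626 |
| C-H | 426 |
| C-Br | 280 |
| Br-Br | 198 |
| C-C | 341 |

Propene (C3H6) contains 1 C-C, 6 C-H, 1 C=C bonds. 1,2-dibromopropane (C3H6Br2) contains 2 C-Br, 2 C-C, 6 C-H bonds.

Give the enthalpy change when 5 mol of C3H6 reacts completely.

Bonds broken (reactants):
  Br-Br: 1 × 198 = 198
  C-C: 1 × 341 = 341
  C-H: 6 × 426 = 2556
  C=C: 1 × 626 = 626
  Σ(broken) = 3721 kJ
Bonds formed (products):
  C-Br: 2 × 280 = 560
  C-C: 2 × 341 = 682
  C-H: 6 × 426 = 2556
  Σ(formed) = 3798 kJ
ΔH = Σ(broken) − Σ(formed) = 3721 − 3798 = −77 kJ
For 5× the reaction as written: 5 × (−77) = −385 kJ

ΔH = −385 kJ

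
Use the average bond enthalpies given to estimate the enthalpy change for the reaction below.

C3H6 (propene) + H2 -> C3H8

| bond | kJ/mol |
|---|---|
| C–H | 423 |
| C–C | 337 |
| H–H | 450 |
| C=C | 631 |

ΔH ≈ −102 kJ

Bonds broken (reactants):
  C–C: 1 × 337 = 337
  C–H: 6 × 423 = 2538
  C=C: 1 × 631 = 631
  H–H: 1 × 450 = 450
  Σ(broken) = 3956 kJ
Bonds formed (products):
  C–C: 2 × 337 = 674
  C–H: 8 × 423 = 3384
  Σ(formed) = 4058 kJ
ΔH = Σ(broken) − Σ(formed) = 3956 − 4058 = −102 kJ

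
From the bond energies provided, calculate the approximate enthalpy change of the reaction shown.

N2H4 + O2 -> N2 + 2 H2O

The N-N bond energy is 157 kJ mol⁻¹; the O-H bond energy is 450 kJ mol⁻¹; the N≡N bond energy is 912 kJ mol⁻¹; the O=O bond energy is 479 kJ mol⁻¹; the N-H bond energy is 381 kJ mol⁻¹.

ΔH ≈ −552 kJ

Bonds broken (reactants):
  N-H: 4 × 381 = 1524
  N-N: 1 × 157 = 157
  O=O: 1 × 479 = 479
  Σ(broken) = 2160 kJ
Bonds formed (products):
  N≡N: 1 × 912 = 912
  O-H: 4 × 450 = 1800
  Σ(formed) = 2712 kJ
ΔH = Σ(broken) − Σ(formed) = 2160 − 2712 = −552 kJ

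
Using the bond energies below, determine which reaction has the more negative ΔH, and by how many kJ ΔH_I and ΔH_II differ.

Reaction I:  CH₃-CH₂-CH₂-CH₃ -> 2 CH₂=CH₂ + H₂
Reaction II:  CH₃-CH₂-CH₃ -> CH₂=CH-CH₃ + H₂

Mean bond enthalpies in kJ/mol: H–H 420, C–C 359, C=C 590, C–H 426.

Reaction II, by 128 kJ

Reaction I:
  Bonds broken (reactants):
    C–C: 3 × 359 = 1077
    C–H: 10 × 426 = 4260
    Σ(broken) = 5337 kJ
  Bonds formed (products):
    C–H: 8 × 426 = 3408
    C=C: 2 × 590 = 1180
    H–H: 1 × 420 = 420
    Σ(formed) = 5008 kJ
  ΔH_I = 5337 − 5008 = +329 kJ
Reaction II:
  Bonds broken (reactants):
    C–C: 2 × 359 = 718
    C–H: 8 × 426 = 3408
    Σ(broken) = 4126 kJ
  Bonds formed (products):
    C–C: 1 × 359 = 359
    C–H: 6 × 426 = 2556
    C=C: 1 × 590 = 590
    H–H: 1 × 420 = 420
    Σ(formed) = 3925 kJ
  ΔH_II = 4126 − 3925 = +201 kJ
ΔH_I − ΔH_II = +128 kJ, so reaction II has the more negative ΔH; |ΔH_I − ΔH_II| = 128 kJ.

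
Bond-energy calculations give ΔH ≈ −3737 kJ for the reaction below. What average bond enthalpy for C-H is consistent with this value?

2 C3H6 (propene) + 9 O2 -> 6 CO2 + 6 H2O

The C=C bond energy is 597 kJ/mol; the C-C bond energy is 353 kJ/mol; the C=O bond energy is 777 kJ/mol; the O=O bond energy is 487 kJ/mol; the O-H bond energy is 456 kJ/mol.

Let D be the C-H bond energy.
Σ(broken) = 2×353 + 12×D + 2×597 + 9×487 = 6283 + 12D
Σ(formed) = 12×777 + 12×456 = 14796
ΔH = Σ(broken) − Σ(formed) = (6283 + 12D) − (14796) = −8513 + 12D
Setting this equal to −3737 kJ gives 12D = 4776, so D = 398 kJ/mol.

D(C-H) ≈ 398 kJ/mol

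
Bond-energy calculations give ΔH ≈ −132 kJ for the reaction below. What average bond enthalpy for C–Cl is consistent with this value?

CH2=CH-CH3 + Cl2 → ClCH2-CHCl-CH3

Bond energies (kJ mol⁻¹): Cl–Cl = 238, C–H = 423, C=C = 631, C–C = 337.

Let D be the C–Cl bond energy.
Σ(broken) = 1×337 + 6×423 + 1×631 + 1×238 = 3744
Σ(formed) = 2×337 + 2×D + 6×423 = 3212 + 2D
ΔH = Σ(broken) − Σ(formed) = (3744) − (3212 + 2D) = +532 − 2D
Setting this equal to −132 kJ gives 2D = 664, so D = 332 kJ/mol.

D(C–Cl) ≈ 332 kJ/mol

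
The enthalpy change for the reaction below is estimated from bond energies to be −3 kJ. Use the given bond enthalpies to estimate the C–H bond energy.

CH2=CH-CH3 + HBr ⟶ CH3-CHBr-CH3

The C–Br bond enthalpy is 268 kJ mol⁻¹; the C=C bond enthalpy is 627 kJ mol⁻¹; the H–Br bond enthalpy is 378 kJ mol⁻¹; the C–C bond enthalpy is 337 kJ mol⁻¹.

D(C–H) ≈ 403 kJ/mol

Let D be the C–H bond energy.
Σ(broken) = 1×337 + 6×D + 1×627 + 1×378 = 1342 + 6D
Σ(formed) = 1×268 + 2×337 + 7×D = 942 + 7D
ΔH = Σ(broken) − Σ(formed) = (1342 + 6D) − (942 + 7D) = +400 − D
Setting this equal to −3 kJ gives D = 403 kJ/mol.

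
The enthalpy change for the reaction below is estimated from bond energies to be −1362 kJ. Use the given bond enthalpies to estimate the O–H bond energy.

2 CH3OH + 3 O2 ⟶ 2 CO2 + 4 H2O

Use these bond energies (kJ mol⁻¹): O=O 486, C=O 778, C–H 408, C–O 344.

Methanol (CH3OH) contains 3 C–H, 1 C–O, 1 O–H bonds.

Let D be the O–H bond energy.
Σ(broken) = 6×408 + 2×344 + 2×D + 3×486 = 4594 + 2D
Σ(formed) = 4×778 + 8×D = 3112 + 8D
ΔH = Σ(broken) − Σ(formed) = (4594 + 2D) − (3112 + 8D) = +1482 − 6D
Setting this equal to −1362 kJ gives 6D = 2844, so D = 474 kJ/mol.

D(O–H) ≈ 474 kJ/mol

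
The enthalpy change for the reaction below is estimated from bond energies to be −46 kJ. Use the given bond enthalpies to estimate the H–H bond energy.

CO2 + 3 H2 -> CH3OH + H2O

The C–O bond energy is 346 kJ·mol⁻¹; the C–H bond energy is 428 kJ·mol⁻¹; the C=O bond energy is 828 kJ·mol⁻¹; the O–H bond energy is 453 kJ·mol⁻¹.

Let D be the H–H bond energy.
Σ(broken) = 2×828 + 3×D = 1656 + 3D
Σ(formed) = 3×428 + 1×346 + 3×453 = 2989
ΔH = Σ(broken) − Σ(formed) = (1656 + 3D) − (2989) = −1333 + 3D
Setting this equal to −46 kJ gives 3D = 1287, so D = 429 kJ/mol.

D(H–H) ≈ 429 kJ/mol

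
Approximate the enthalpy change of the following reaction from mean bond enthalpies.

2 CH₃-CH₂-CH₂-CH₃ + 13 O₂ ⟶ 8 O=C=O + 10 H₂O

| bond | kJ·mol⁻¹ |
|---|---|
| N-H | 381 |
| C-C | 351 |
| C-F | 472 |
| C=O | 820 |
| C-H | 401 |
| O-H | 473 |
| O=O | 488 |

Bonds broken (reactants):
  C-C: 6 × 351 = 2106
  C-H: 20 × 401 = 8020
  O=O: 13 × 488 = 6344
  Σ(broken) = 16470 kJ
Bonds formed (products):
  C=O: 16 × 820 = 13120
  O-H: 20 × 473 = 9460
  Σ(formed) = 22580 kJ
ΔH = Σ(broken) − Σ(formed) = 16470 − 22580 = −6110 kJ

ΔH ≈ −6110 kJ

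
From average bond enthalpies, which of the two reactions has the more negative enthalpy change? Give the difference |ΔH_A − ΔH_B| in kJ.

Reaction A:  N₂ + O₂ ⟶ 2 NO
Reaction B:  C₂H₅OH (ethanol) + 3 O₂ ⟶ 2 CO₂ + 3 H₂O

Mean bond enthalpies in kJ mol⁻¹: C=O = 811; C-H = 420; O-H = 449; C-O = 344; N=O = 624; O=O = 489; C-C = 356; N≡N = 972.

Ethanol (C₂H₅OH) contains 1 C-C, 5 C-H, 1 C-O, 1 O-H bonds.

Reaction A:
  Bonds broken (reactants):
    N≡N: 1 × 972 = 972
    O=O: 1 × 489 = 489
    Σ(broken) = 1461 kJ
  Bonds formed (products):
    N=O: 2 × 624 = 1248
    Σ(formed) = 1248 kJ
  ΔH_A = 1461 − 1248 = +213 kJ
Reaction B:
  Bonds broken (reactants):
    C-C: 1 × 356 = 356
    C-H: 5 × 420 = 2100
    C-O: 1 × 344 = 344
    O-H: 1 × 449 = 449
    O=O: 3 × 489 = 1467
    Σ(broken) = 4716 kJ
  Bonds formed (products):
    C=O: 4 × 811 = 3244
    O-H: 6 × 449 = 2694
    Σ(formed) = 5938 kJ
  ΔH_B = 4716 − 5938 = −1222 kJ
ΔH_A − ΔH_B = +1435 kJ, so reaction B has the more negative ΔH; |ΔH_A − ΔH_B| = 1435 kJ.

Reaction B, by 1435 kJ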